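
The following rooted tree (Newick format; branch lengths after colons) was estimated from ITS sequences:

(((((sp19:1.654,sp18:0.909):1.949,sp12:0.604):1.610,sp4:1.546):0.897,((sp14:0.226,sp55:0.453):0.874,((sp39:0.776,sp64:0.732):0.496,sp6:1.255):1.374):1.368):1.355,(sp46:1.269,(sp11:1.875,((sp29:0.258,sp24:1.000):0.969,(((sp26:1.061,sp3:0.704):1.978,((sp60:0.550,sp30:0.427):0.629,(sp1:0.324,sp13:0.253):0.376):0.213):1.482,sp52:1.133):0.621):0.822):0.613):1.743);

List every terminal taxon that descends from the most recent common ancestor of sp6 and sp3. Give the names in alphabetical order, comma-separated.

Tracing sp6: it sits inside ((sp39,sp64),sp6).
Tracing sp3: it sits inside (sp26,sp3).
The smallest clade enclosing both is the whole tree (their MRCA is the root), so the answer is all 20 tips in alphabetical order.

sp1, sp11, sp12, sp13, sp14, sp18, sp19, sp24, sp26, sp29, sp3, sp30, sp39, sp4, sp46, sp52, sp55, sp6, sp60, sp64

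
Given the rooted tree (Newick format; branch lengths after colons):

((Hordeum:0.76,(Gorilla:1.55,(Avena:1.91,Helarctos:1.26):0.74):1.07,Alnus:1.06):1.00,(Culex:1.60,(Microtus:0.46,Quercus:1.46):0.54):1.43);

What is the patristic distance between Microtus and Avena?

7.15

The path runs Microtus → … → MRCA → … → Avena; the MRCA is the root of the tree.
Branch lengths along that path: 0.46 + 0.54 + 1.43 + 1.00 + 1.07 + 0.74 + 1.91 = 7.15.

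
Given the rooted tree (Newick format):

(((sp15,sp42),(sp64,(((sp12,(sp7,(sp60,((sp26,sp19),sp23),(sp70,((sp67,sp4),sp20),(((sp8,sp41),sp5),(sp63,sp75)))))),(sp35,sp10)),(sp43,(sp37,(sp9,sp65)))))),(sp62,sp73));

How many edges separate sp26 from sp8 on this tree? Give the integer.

8

The MRCA of sp26 and sp8 is the node subtending (sp60,((sp26,sp19),sp23),(sp70,((sp67,sp4),sp20),(((sp8,sp41),sp5),(sp63,sp75)))).
From sp26 up to that node: 3 branches. From sp8 up to the same node: 5 branches. Total: 3 + 5 = 8.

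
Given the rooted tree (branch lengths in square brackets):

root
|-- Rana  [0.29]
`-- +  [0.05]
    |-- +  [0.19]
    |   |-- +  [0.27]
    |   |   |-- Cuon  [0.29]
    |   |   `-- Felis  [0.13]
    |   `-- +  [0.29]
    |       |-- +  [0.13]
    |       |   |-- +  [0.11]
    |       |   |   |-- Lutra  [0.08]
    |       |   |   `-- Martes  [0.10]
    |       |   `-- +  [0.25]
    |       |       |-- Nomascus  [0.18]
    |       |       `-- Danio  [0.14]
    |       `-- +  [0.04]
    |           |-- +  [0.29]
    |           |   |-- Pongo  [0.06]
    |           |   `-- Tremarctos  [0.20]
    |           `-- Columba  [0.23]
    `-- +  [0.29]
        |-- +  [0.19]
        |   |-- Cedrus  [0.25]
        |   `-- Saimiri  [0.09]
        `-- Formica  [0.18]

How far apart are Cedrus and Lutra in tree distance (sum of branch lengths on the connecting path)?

1.53

The path runs Cedrus → … → MRCA → … → Lutra; the MRCA is the node subtending (((Cuon,Felis),(((Lutra,Martes),(Nomascus,Danio)),((Pongo,Tremarctos),Columba))),((Cedrus,Saimiri),Formica)).
Branch lengths along that path: 0.25 + 0.19 + 0.29 + 0.19 + 0.29 + 0.13 + 0.11 + 0.08 = 1.53.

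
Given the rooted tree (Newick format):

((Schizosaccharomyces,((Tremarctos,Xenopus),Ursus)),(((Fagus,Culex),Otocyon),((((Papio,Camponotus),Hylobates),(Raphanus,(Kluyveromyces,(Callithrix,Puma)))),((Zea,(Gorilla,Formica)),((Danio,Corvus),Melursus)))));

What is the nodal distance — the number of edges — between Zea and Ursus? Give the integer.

The MRCA of Zea and Ursus is the root of the tree.
From Zea up to that node: 5 branches. From Ursus up to the same node: 3 branches. Total: 5 + 3 = 8.

8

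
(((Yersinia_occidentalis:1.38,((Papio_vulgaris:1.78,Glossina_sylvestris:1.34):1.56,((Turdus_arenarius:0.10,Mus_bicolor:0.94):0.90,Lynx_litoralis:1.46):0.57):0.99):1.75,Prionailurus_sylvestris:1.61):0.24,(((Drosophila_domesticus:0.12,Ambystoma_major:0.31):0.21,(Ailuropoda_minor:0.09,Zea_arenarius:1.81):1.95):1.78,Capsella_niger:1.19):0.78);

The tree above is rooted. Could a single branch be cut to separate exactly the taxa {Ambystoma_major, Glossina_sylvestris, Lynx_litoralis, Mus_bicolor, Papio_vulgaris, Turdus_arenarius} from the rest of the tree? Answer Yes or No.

No

The MRCA of the listed taxa is the root, so the smallest clade containing them is the whole tree.
That clade also contains Ailuropoda_minor, Capsella_niger, Drosophila_domesticus, Prionailurus_sylvestris, Yersinia_occidentalis, Zea_arenarius, which are not in the proposed group, so the group is not monophyletic.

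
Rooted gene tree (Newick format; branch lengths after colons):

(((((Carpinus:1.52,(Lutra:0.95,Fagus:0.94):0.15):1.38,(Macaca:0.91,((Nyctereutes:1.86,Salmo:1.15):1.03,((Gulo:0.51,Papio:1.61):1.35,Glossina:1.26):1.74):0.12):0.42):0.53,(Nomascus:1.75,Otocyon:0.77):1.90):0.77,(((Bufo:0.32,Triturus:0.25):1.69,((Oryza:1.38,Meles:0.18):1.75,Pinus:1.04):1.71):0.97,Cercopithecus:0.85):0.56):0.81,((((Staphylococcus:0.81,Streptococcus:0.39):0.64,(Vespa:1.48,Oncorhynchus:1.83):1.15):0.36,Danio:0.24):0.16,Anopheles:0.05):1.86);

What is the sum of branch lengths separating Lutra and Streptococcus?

The path runs Lutra → … → MRCA → … → Streptococcus; the MRCA is the root of the tree.
Branch lengths along that path: 0.95 + 0.15 + 1.38 + 0.53 + 0.77 + 0.81 + 1.86 + 0.16 + 0.36 + 0.64 + 0.39 = 8.00.

8.00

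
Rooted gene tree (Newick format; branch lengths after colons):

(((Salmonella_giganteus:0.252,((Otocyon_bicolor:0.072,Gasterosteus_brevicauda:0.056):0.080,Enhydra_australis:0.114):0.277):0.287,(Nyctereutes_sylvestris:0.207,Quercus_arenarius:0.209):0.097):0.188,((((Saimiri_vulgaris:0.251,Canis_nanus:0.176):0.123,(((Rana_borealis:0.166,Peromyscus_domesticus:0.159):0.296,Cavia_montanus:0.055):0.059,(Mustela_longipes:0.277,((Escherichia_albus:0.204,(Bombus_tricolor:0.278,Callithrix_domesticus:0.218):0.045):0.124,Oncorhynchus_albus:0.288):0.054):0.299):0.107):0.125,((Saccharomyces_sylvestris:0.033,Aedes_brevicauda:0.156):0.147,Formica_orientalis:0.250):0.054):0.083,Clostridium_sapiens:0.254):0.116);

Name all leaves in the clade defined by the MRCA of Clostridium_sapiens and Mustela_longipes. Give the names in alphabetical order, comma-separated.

Aedes_brevicauda, Bombus_tricolor, Callithrix_domesticus, Canis_nanus, Cavia_montanus, Clostridium_sapiens, Escherichia_albus, Formica_orientalis, Mustela_longipes, Oncorhynchus_albus, Peromyscus_domesticus, Rana_borealis, Saccharomyces_sylvestris, Saimiri_vulgaris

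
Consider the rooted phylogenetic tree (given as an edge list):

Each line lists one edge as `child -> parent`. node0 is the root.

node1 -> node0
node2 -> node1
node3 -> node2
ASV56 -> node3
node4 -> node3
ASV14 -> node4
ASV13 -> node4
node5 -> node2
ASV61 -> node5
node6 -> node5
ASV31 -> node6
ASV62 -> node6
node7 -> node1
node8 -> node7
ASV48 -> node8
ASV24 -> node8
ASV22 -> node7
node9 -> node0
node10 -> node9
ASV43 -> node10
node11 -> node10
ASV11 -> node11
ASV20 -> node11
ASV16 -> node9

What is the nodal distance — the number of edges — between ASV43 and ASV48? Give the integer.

7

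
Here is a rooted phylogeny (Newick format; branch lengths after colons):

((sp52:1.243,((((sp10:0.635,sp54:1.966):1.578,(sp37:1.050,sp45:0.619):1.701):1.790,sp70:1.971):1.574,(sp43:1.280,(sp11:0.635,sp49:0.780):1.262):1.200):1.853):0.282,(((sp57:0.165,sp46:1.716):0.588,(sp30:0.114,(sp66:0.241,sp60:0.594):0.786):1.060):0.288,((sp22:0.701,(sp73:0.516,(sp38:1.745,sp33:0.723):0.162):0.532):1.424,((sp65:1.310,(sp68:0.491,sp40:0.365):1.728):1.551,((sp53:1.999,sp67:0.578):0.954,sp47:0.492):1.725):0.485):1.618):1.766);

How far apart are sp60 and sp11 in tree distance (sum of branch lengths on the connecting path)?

The path runs sp60 → … → MRCA → … → sp11; the MRCA is the root of the tree.
Branch lengths along that path: 0.594 + 0.786 + 1.060 + 0.288 + 1.766 + 0.282 + 1.853 + 1.200 + 1.262 + 0.635 = 9.726.

9.726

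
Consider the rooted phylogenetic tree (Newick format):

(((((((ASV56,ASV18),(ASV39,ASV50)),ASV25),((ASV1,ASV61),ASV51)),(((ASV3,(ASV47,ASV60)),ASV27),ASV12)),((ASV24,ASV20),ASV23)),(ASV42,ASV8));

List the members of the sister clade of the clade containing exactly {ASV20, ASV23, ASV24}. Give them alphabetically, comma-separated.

The clade containing exactly {ASV20, ASV23, ASV24} attaches to the tree at the node subtending ((((((ASV56,ASV18),(ASV39,ASV50)),ASV25),((ASV1,ASV61),ASV51)),(((ASV3,(ASV47,ASV60)),ASV27),ASV12)),((ASV24,ASV20),ASV23)).
The other lineage descending from that same node — the sister group — is (((((ASV56,ASV18),(ASV39,ASV50)),ASV25),((ASV1,ASV61),ASV51)),(((ASV3,(ASV47,ASV60)),ASV27),ASV12)); its 13 tips in alphabetical order are the answer.

ASV1, ASV12, ASV18, ASV25, ASV27, ASV3, ASV39, ASV47, ASV50, ASV51, ASV56, ASV60, ASV61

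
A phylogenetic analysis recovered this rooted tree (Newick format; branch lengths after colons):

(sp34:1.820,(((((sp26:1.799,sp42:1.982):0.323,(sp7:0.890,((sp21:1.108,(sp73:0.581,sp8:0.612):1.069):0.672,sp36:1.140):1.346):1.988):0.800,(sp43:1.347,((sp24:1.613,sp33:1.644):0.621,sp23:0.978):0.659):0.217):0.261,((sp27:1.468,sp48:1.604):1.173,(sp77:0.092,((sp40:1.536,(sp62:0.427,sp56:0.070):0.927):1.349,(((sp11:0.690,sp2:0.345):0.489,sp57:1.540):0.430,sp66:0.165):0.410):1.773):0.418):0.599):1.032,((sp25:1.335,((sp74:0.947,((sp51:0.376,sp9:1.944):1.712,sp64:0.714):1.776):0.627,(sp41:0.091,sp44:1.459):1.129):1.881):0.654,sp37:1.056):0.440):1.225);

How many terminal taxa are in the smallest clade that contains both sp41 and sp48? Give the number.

The MRCA of sp41 and sp48 is the node subtending (((((sp26,sp42),(sp7,((sp21,(sp73,sp8)),sp36))),(sp43,((sp24,sp33),sp23))),((sp27,sp48),(sp77,((sp40,(sp62,sp56)),(((sp11,sp2),sp57),sp66))))),((sp25,((sp74,((sp51,sp9),sp64)),(sp41,sp44))),sp37)).
That clade contains 29 terminal taxa: sp11, sp2, sp21, sp23, sp24, sp25, sp26, sp27, sp33, sp36, sp37, sp40, sp41, sp42, sp43, sp44, sp48, sp51, sp56, sp57, sp62, sp64, sp66, sp7, sp73, sp74, sp77, sp8, sp9.

29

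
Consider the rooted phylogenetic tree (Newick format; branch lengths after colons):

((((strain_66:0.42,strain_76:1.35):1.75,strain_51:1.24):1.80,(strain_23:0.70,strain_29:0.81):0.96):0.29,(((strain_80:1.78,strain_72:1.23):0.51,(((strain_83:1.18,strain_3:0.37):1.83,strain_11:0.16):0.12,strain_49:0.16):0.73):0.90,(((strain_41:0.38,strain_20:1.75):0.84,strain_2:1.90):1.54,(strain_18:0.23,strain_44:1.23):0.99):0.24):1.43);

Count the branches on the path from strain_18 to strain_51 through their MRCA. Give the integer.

The MRCA of strain_18 and strain_51 is the root of the tree.
From strain_18 up to that node: 4 branches. From strain_51 up to the same node: 3 branches. Total: 4 + 3 = 7.

7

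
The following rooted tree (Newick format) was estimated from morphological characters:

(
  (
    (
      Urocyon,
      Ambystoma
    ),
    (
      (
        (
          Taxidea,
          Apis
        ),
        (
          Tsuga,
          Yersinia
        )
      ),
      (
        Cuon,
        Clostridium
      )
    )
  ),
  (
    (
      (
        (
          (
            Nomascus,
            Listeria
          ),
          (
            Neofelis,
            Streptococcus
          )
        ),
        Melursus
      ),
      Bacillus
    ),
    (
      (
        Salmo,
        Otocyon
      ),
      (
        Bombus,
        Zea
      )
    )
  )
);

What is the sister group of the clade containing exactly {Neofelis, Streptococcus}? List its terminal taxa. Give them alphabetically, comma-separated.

The clade containing exactly {Neofelis, Streptococcus} attaches to the tree at the node subtending ((Nomascus,Listeria),(Neofelis,Streptococcus)).
The other lineage descending from that same node — the sister group — is (Nomascus,Listeria); its 2 tips in alphabetical order are the answer.

Listeria, Nomascus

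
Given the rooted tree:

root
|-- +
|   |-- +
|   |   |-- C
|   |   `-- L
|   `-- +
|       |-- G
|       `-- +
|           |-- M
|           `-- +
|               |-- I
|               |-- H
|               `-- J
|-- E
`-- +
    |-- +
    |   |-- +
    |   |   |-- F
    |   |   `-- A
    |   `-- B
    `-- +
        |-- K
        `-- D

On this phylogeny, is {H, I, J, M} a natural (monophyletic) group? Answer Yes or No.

Yes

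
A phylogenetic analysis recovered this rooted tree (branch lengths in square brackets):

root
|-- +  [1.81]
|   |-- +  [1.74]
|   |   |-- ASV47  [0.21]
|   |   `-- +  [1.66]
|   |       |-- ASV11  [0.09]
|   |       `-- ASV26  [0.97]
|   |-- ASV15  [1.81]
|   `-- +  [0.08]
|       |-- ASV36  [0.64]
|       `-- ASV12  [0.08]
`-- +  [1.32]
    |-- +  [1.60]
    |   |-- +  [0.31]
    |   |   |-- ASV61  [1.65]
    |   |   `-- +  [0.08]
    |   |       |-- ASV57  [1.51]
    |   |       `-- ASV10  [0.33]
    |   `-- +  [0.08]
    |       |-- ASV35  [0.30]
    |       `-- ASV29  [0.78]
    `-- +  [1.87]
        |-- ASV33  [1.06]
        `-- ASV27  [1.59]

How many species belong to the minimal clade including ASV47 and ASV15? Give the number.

6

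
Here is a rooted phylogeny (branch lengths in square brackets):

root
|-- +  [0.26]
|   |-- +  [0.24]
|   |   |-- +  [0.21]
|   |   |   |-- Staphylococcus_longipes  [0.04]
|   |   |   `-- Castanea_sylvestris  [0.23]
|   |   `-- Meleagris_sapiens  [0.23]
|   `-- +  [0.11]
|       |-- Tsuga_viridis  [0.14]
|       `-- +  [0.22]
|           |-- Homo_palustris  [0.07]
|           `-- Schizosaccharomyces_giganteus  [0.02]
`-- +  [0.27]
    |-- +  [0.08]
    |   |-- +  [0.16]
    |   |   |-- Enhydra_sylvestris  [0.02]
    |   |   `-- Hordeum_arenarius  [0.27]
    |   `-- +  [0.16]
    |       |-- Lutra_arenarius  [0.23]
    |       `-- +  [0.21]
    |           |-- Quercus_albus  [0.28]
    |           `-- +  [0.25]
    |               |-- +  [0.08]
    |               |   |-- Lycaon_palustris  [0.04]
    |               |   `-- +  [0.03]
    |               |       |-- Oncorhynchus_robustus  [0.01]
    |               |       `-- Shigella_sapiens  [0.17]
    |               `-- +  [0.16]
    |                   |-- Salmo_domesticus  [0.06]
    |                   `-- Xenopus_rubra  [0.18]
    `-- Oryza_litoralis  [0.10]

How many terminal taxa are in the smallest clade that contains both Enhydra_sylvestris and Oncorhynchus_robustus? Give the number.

9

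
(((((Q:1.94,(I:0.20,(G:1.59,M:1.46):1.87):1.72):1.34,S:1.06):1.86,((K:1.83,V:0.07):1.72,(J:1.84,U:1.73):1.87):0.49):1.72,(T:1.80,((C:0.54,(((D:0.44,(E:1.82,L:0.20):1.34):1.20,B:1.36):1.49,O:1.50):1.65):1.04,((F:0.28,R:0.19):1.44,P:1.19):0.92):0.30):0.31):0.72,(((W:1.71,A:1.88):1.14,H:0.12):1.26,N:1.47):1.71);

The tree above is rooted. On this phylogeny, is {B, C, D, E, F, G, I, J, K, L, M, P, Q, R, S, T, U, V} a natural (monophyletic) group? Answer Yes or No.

No

The MRCA of the listed taxa subtends ((((Q,(I,(G,M))),S),((K,V),(J,U))),(T,((C,(((D,(E,L)),B),O)),((F,R),P)))).
That clade also contains O, which is not in the proposed group, so the group is not monophyletic.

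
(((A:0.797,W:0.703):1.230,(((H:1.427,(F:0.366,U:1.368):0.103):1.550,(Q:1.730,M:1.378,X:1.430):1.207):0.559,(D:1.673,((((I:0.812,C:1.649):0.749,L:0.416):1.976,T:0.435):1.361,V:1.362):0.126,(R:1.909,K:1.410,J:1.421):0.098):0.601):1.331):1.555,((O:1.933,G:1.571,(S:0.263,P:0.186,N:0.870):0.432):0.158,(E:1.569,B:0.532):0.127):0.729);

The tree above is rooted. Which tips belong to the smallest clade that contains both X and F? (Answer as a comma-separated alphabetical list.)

F, H, M, Q, U, X

Tracing X: it sits inside (Q,M,X).
Tracing F: it sits inside (F,U).
The smallest clade enclosing both is ((H,(F,U)),(Q,M,X)); the answer is its 6 terminal taxa in alphabetical order.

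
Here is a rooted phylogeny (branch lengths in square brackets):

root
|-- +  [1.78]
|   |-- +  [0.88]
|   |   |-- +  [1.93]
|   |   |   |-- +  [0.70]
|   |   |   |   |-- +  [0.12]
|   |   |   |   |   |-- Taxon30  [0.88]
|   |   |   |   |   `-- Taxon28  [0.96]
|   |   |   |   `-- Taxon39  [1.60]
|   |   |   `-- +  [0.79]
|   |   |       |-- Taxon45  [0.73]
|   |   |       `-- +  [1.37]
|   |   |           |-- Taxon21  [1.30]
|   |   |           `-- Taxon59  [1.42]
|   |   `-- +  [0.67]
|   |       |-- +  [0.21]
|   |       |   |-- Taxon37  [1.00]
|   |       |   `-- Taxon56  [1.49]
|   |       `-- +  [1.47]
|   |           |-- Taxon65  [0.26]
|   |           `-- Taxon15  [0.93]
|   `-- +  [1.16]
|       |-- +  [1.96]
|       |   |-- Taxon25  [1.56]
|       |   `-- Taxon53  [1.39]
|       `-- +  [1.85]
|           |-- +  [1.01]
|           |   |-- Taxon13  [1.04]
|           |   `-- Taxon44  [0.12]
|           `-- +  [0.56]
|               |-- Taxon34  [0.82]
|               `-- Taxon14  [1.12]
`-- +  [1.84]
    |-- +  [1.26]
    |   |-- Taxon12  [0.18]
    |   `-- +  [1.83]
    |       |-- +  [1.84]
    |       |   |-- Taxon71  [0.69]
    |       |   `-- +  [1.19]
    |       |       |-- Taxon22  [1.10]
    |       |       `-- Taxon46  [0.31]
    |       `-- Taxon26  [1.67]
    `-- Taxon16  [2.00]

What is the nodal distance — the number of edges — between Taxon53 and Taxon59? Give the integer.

The MRCA of Taxon53 and Taxon59 is the node subtending (((((Taxon30,Taxon28),Taxon39),(Taxon45,(Taxon21,Taxon59))),((Taxon37,Taxon56),(Taxon65,Taxon15))),((Taxon25,Taxon53),((Taxon13,Taxon44),(Taxon34,Taxon14)))).
From Taxon53 up to that node: 3 branches. From Taxon59 up to the same node: 5 branches. Total: 3 + 5 = 8.

8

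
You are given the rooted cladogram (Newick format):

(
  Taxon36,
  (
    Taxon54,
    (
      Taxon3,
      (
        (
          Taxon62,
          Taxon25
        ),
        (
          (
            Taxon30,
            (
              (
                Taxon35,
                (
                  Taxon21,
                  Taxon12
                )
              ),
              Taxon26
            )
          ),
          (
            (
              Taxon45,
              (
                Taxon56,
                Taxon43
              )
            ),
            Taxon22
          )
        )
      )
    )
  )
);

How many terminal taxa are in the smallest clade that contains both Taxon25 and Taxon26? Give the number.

The MRCA of Taxon25 and Taxon26 is the node subtending ((Taxon62,Taxon25),((Taxon30,((Taxon35,(Taxon21,Taxon12)),Taxon26)),((Taxon45,(Taxon56,Taxon43)),Taxon22))).
That clade contains 11 terminal taxa: Taxon12, Taxon21, Taxon22, Taxon25, Taxon26, Taxon30, Taxon35, Taxon43, Taxon45, Taxon56, Taxon62.

11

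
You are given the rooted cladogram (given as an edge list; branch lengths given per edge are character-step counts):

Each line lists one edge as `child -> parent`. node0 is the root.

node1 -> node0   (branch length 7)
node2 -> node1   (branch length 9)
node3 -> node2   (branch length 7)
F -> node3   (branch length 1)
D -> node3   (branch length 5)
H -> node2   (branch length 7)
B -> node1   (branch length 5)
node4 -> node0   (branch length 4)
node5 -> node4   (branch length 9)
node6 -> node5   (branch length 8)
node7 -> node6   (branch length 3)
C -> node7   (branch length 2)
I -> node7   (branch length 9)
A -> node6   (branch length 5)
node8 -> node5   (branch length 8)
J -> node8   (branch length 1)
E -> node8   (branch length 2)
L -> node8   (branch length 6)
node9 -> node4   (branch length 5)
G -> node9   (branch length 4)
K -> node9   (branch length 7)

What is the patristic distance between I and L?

The path runs I → … → MRCA → … → L; the MRCA is the node subtending (((C,I),A),(J,E,L)).
Branch lengths along that path: 9 + 3 + 8 + 8 + 6 = 34.

34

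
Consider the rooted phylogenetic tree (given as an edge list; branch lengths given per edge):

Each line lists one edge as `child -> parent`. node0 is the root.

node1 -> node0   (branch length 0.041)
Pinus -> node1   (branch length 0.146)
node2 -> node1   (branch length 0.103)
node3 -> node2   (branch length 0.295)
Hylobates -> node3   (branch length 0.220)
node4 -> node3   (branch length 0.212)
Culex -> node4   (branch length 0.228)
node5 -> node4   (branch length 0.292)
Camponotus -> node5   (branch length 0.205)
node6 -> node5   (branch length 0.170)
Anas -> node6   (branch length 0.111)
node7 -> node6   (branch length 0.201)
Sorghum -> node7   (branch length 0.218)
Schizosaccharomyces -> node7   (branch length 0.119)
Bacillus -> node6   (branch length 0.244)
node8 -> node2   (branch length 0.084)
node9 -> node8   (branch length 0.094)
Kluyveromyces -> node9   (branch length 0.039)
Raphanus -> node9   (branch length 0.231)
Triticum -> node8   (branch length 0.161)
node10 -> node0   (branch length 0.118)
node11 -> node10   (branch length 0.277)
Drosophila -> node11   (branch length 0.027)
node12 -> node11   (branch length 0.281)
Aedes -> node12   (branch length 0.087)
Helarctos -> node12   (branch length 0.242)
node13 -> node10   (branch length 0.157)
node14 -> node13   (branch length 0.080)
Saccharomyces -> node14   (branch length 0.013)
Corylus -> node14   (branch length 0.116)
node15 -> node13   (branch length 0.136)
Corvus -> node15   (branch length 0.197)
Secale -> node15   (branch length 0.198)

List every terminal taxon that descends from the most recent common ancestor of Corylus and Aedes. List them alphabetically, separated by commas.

Aedes, Corvus, Corylus, Drosophila, Helarctos, Saccharomyces, Secale

Tracing Corylus: it sits inside (Saccharomyces,Corylus).
Tracing Aedes: it sits inside (Aedes,Helarctos).
The smallest clade enclosing both is ((Drosophila,(Aedes,Helarctos)),((Saccharomyces,Corylus),(Corvus,Secale))); the answer is its 7 terminal taxa in alphabetical order.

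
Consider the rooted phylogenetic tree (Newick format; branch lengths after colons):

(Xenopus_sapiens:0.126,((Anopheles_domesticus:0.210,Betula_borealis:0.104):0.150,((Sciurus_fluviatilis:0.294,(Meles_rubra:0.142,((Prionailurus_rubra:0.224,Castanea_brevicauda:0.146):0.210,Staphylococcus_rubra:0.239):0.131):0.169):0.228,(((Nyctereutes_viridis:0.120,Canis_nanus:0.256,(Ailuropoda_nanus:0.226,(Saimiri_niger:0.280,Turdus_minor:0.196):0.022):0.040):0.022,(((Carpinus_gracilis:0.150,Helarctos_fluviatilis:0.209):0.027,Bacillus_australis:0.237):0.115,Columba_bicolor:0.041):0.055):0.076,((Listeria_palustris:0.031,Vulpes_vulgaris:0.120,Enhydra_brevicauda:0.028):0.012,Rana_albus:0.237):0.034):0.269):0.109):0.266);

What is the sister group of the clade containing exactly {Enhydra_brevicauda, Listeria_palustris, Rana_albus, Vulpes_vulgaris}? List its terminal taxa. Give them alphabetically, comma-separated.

Ailuropoda_nanus, Bacillus_australis, Canis_nanus, Carpinus_gracilis, Columba_bicolor, Helarctos_fluviatilis, Nyctereutes_viridis, Saimiri_niger, Turdus_minor

The clade containing exactly {Enhydra_brevicauda, Listeria_palustris, Rana_albus, Vulpes_vulgaris} attaches to the tree at the node subtending (((Nyctereutes_viridis,Canis_nanus,(Ailuropoda_nanus,(Saimiri_niger,Turdus_minor))),(((Carpinus_gracilis,Helarctos_fluviatilis),Bacillus_australis),Columba_bicolor)),((Listeria_palustris,Vulpes_vulgaris,Enhydra_brevicauda),Rana_albus)).
The other lineage descending from that same node — the sister group — is ((Nyctereutes_viridis,Canis_nanus,(Ailuropoda_nanus,(Saimiri_niger,Turdus_minor))),(((Carpinus_gracilis,Helarctos_fluviatilis),Bacillus_australis),Columba_bicolor)); its 9 tips in alphabetical order are the answer.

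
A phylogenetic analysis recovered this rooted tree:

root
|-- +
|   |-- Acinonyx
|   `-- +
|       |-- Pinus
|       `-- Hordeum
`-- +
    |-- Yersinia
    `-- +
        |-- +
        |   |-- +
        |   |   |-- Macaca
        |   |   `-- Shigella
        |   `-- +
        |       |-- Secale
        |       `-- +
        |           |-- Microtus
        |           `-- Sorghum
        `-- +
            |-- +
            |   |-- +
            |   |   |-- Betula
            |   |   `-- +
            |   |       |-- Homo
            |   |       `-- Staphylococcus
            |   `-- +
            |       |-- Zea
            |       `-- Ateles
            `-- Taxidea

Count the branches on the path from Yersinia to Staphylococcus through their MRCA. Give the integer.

7

The MRCA of Yersinia and Staphylococcus is the node subtending (Yersinia,(((Macaca,Shigella),(Secale,(Microtus,Sorghum))),(((Betula,(Homo,Staphylococcus)),(Zea,Ateles)),Taxidea))).
From Yersinia up to that node: 1 branch. From Staphylococcus up to the same node: 6 branches. Total: 1 + 6 = 7.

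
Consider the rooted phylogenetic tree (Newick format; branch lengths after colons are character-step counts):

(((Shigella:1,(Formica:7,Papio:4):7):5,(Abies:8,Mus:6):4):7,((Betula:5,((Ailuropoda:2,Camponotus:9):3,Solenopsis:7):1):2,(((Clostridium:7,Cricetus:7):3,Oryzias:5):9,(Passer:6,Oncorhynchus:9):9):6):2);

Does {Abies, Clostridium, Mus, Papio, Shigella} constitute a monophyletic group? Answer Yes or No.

The MRCA of the listed taxa is the root, so the smallest clade containing them is the whole tree.
That clade also contains Ailuropoda, Betula, Camponotus, Cricetus, Formica, Oncorhynchus, Oryzias, Passer, Solenopsis, which are not in the proposed group, so the group is not monophyletic.

No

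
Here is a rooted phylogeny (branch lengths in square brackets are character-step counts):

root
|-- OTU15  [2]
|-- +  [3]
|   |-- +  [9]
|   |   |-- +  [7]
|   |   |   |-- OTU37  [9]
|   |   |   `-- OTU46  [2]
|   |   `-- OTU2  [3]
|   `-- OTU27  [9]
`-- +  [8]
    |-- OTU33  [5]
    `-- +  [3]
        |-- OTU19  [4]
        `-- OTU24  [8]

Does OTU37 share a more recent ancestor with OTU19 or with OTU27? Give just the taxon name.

The MRCA of OTU37 and OTU27 subtends (((OTU37,OTU46),OTU2),OTU27) (4 taxa).
The MRCA of OTU37 and OTU19 is the root, subtending the entire tree (8 taxa).
The first is nested inside the second, so OTU37 shares a more recent common ancestor with OTU27.

OTU27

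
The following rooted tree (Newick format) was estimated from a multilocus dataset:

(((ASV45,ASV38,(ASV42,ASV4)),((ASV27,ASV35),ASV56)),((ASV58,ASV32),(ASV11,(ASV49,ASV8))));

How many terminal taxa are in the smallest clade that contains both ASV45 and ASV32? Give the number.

12

The MRCA of ASV45 and ASV32 is the root, so the clade is the entire tree.
That clade contains 12 terminal taxa: ASV11, ASV27, ASV32, ASV35, ASV38, ASV4, ASV42, ASV45, ASV49, ASV56, ASV58, ASV8.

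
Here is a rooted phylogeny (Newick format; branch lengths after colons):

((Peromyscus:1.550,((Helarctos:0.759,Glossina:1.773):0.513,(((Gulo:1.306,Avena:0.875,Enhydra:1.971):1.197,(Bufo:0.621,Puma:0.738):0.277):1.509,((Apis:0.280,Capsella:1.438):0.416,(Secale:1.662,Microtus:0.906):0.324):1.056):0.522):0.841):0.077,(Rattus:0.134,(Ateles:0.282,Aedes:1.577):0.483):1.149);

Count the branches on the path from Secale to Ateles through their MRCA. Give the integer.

9

The MRCA of Secale and Ateles is the root of the tree.
From Secale up to that node: 6 branches. From Ateles up to the same node: 3 branches. Total: 6 + 3 = 9.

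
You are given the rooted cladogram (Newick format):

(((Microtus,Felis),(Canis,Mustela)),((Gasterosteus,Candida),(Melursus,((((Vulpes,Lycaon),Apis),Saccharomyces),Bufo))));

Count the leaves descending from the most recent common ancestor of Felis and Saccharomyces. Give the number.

The MRCA of Felis and Saccharomyces is the root, so the clade is the entire tree.
That clade contains 12 terminal taxa: Apis, Bufo, Candida, Canis, Felis, Gasterosteus, Lycaon, Melursus, Microtus, Mustela, Saccharomyces, Vulpes.

12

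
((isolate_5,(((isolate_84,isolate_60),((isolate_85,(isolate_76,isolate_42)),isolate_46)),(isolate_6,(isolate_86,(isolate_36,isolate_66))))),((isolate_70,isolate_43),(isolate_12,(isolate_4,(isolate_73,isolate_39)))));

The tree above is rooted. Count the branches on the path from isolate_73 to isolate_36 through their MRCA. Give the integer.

11

The MRCA of isolate_73 and isolate_36 is the root of the tree.
From isolate_73 up to that node: 5 branches. From isolate_36 up to the same node: 6 branches. Total: 5 + 6 = 11.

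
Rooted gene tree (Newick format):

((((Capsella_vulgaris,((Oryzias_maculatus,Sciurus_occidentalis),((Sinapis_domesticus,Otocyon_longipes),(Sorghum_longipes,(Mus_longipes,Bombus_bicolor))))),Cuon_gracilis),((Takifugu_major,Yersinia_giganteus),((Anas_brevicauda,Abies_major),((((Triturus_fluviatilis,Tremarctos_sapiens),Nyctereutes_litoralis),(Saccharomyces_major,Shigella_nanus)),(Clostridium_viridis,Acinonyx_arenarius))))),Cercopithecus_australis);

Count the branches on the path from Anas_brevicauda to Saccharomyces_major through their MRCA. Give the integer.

The MRCA of Anas_brevicauda and Saccharomyces_major is the node subtending ((Anas_brevicauda,Abies_major),((((Triturus_fluviatilis,Tremarctos_sapiens),Nyctereutes_litoralis),(Saccharomyces_major,Shigella_nanus)),(Clostridium_viridis,Acinonyx_arenarius))).
From Anas_brevicauda up to that node: 2 branches. From Saccharomyces_major up to the same node: 4 branches. Total: 2 + 4 = 6.

6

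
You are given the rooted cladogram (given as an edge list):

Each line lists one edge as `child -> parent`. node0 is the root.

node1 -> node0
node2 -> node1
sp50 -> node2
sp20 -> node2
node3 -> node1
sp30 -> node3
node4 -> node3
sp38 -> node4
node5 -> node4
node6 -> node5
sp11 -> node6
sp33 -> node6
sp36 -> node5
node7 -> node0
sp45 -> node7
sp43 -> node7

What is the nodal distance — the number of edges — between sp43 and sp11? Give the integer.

The MRCA of sp43 and sp11 is the root of the tree.
From sp43 up to that node: 2 branches. From sp11 up to the same node: 6 branches. Total: 2 + 6 = 8.

8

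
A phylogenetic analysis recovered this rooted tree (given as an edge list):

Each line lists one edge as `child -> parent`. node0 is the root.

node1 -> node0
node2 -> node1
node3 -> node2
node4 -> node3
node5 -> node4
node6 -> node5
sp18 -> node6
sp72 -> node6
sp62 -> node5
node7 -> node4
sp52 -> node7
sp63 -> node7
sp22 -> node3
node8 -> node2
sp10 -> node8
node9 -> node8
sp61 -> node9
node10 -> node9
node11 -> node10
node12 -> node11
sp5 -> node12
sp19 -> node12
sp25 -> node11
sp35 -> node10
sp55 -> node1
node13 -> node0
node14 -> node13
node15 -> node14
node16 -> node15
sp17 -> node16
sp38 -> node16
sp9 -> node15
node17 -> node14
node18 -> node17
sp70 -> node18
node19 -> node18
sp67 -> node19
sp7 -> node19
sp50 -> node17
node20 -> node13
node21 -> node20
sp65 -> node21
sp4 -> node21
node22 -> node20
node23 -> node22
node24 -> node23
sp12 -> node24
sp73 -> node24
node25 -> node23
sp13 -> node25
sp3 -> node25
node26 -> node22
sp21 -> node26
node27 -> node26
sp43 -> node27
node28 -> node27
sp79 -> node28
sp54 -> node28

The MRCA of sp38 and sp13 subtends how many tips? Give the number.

17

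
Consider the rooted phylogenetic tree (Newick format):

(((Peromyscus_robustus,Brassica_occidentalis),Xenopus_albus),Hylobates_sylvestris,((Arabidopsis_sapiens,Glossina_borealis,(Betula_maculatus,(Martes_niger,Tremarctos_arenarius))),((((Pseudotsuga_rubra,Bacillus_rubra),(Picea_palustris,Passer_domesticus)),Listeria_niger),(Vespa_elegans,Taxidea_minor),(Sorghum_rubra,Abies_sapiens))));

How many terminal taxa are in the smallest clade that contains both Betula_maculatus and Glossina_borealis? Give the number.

The MRCA of Betula_maculatus and Glossina_borealis is the node subtending (Arabidopsis_sapiens,Glossina_borealis,(Betula_maculatus,(Martes_niger,Tremarctos_arenarius))).
That clade contains 5 terminal taxa: Arabidopsis_sapiens, Betula_maculatus, Glossina_borealis, Martes_niger, Tremarctos_arenarius.

5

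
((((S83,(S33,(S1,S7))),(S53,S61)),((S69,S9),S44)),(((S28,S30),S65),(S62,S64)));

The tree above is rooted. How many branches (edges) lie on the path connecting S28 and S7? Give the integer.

10

The MRCA of S28 and S7 is the root of the tree.
From S28 up to that node: 4 branches. From S7 up to the same node: 6 branches. Total: 4 + 6 = 10.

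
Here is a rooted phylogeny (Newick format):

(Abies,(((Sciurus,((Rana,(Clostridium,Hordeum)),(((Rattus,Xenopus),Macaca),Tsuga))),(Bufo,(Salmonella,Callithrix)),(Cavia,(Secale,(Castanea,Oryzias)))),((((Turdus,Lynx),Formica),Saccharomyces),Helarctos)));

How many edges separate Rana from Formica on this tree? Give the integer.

The MRCA of Rana and Formica is the node subtending (((Sciurus,((Rana,(Clostridium,Hordeum)),(((Rattus,Xenopus),Macaca),Tsuga))),(Bufo,(Salmonella,Callithrix)),(Cavia,(Secale,(Castanea,Oryzias)))),((((Turdus,Lynx),Formica),Saccharomyces),Helarctos)).
From Rana up to that node: 5 branches. From Formica up to the same node: 4 branches. Total: 5 + 4 = 9.

9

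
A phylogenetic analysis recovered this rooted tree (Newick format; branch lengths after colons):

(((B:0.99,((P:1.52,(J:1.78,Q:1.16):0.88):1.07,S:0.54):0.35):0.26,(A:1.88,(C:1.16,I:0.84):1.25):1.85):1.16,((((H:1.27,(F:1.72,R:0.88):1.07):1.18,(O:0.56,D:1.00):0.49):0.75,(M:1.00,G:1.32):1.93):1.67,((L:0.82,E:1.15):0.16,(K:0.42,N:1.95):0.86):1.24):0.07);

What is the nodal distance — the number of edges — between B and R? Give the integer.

9

The MRCA of B and R is the root of the tree.
From B up to that node: 3 branches. From R up to the same node: 6 branches. Total: 3 + 6 = 9.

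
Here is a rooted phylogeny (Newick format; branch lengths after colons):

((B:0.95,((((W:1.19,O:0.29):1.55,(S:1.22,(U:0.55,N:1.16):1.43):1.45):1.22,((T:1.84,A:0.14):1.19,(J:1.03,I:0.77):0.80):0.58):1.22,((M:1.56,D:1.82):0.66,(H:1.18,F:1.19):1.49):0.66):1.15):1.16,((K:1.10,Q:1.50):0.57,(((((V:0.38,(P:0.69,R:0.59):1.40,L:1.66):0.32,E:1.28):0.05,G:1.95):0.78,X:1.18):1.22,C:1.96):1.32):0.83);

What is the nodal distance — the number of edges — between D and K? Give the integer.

The MRCA of D and K is the root of the tree.
From D up to that node: 5 branches. From K up to the same node: 3 branches. Total: 5 + 3 = 8.

8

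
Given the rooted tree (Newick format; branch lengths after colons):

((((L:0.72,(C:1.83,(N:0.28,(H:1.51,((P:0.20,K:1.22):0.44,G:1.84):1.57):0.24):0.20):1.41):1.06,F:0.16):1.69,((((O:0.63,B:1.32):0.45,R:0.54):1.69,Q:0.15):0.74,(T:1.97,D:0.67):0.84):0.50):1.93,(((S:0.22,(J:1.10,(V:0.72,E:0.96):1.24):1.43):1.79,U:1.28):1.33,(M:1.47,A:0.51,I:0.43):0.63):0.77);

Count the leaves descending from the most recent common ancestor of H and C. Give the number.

The MRCA of H and C is the node subtending (C,(N,(H,((P,K),G)))).
That clade contains 6 terminal taxa: C, G, H, K, N, P.

6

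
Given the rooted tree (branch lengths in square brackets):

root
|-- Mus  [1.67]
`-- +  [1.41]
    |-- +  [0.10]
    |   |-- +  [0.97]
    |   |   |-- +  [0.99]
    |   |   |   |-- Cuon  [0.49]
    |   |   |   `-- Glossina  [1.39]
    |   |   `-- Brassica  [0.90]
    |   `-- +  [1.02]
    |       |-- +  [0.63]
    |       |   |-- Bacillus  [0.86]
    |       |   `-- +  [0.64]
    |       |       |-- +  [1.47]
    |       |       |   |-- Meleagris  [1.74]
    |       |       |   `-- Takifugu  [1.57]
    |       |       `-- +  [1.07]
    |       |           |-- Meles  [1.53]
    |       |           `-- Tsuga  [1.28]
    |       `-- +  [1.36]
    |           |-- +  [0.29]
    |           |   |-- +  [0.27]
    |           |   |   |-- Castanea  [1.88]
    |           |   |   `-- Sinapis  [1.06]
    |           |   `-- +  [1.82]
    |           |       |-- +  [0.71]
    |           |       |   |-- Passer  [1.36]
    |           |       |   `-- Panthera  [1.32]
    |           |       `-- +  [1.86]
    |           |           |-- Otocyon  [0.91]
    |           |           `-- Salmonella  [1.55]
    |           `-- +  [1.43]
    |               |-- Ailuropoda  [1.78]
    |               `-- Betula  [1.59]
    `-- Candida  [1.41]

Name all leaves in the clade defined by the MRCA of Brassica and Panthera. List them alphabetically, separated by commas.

Tracing Brassica: it sits inside ((Cuon,Glossina),Brassica).
Tracing Panthera: it sits inside (Passer,Panthera).
The smallest clade enclosing both is (((Cuon,Glossina),Brassica),((Bacillus,((Meleagris,Takifugu),(Meles,Tsuga))),(((Castanea,Sinapis),((Passer,Panthera),(Otocyon,Salmonella))),(Ailuropoda,Betula)))); the answer is its 16 terminal taxa in alphabetical order.

Ailuropoda, Bacillus, Betula, Brassica, Castanea, Cuon, Glossina, Meleagris, Meles, Otocyon, Panthera, Passer, Salmonella, Sinapis, Takifugu, Tsuga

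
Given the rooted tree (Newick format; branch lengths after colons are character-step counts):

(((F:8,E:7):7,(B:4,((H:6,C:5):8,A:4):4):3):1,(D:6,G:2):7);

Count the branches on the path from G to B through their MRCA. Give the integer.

5

The MRCA of G and B is the root of the tree.
From G up to that node: 2 branches. From B up to the same node: 3 branches. Total: 2 + 3 = 5.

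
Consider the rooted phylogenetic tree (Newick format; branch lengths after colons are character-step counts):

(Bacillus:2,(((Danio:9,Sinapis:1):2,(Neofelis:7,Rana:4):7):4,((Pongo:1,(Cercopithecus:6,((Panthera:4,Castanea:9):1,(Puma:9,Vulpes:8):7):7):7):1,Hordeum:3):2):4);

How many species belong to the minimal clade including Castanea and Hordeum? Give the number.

The MRCA of Castanea and Hordeum is the node subtending ((Pongo,(Cercopithecus,((Panthera,Castanea),(Puma,Vulpes)))),Hordeum).
That clade contains 7 terminal taxa: Castanea, Cercopithecus, Hordeum, Panthera, Pongo, Puma, Vulpes.

7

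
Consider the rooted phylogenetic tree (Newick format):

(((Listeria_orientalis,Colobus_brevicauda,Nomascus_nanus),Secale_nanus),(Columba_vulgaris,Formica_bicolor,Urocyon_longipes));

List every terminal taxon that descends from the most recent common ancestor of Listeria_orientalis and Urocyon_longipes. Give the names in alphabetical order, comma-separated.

Tracing Listeria_orientalis: it sits inside (Listeria_orientalis,Colobus_brevicauda,Nomascus_nanus).
Tracing Urocyon_longipes: it sits inside (Columba_vulgaris,Formica_bicolor,Urocyon_longipes).
The smallest clade enclosing both is the whole tree (their MRCA is the root), so the answer is all 7 tips in alphabetical order.

Colobus_brevicauda, Columba_vulgaris, Formica_bicolor, Listeria_orientalis, Nomascus_nanus, Secale_nanus, Urocyon_longipes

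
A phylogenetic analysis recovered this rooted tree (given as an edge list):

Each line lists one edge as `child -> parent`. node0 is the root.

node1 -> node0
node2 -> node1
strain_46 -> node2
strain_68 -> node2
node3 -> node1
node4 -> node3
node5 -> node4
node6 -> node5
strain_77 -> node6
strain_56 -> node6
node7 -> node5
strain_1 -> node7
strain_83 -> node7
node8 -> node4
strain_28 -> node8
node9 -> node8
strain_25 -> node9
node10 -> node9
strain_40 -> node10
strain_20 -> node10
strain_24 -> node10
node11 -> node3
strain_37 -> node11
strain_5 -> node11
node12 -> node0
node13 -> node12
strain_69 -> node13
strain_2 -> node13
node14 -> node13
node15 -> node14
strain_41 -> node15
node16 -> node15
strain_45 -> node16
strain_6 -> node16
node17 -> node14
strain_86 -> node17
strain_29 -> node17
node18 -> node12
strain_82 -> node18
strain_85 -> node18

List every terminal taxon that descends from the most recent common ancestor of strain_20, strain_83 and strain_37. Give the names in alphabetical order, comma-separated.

Tracing strain_20: it sits inside (strain_40,strain_20,strain_24).
Tracing strain_83: it sits inside (strain_1,strain_83).
Tracing strain_37: it sits inside (strain_37,strain_5).
The smallest clade enclosing all 3 is ((((strain_77,strain_56),(strain_1,strain_83)),(strain_28,(strain_25,(strain_40,strain_20,strain_24)))),(strain_37,strain_5)); the answer is its 11 terminal taxa in alphabetical order.

strain_1, strain_20, strain_24, strain_25, strain_28, strain_37, strain_40, strain_5, strain_56, strain_77, strain_83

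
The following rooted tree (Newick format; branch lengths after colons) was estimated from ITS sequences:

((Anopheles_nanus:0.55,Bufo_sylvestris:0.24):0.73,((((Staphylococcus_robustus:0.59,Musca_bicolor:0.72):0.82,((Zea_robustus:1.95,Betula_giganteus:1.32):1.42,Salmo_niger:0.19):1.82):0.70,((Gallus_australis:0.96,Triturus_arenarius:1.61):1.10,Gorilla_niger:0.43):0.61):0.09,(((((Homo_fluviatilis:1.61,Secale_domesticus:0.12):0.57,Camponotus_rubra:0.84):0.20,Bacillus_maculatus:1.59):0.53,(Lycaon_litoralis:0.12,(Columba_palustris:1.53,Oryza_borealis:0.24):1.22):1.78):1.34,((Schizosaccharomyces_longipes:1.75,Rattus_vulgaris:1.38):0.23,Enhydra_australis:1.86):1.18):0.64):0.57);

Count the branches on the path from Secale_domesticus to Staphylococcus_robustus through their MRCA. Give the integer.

10

The MRCA of Secale_domesticus and Staphylococcus_robustus is the node subtending ((((Staphylococcus_robustus,Musca_bicolor),((Zea_robustus,Betula_giganteus),Salmo_niger)),((Gallus_australis,Triturus_arenarius),Gorilla_niger)),(((((Homo_fluviatilis,Secale_domesticus),Camponotus_rubra),Bacillus_maculatus),(Lycaon_litoralis,(Columba_palustris,Oryza_borealis))),((Schizosaccharomyces_longipes,Rattus_vulgaris),Enhydra_australis))).
From Secale_domesticus up to that node: 6 branches. From Staphylococcus_robustus up to the same node: 4 branches. Total: 6 + 4 = 10.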